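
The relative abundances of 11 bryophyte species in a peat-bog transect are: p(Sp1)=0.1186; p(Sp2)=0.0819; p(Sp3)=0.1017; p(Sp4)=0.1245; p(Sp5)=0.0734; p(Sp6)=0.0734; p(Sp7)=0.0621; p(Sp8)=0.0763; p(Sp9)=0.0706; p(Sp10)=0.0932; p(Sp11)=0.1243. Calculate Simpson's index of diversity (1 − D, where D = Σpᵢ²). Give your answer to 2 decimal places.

D = 0.1186² + 0.0819² + 0.1017² + 0.1245² + 0.0734² + 0.0734² + 0.0621² + 0.0763² + 0.0706² + 0.0932² + 0.1243² = 0.0141 + 0.0067 + 0.0103 + 0.0155 + 0.0054 + 0.0054 + 0.0039 + 0.0058 + 0.0050 + 0.0087 + 0.0155 = 0.0962 (working shown to 4 dp, full precision carried).
So 1 − D = 0.9038, i.e. 0.90 to 2 decimal places.

0.90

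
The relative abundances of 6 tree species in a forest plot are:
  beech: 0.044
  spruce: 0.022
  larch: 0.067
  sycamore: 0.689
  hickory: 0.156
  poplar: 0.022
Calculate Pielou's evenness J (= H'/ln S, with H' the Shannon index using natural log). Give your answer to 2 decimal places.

H' = −Σ pᵢ ln pᵢ = −((-0.1374) + (-0.0840) + (-0.1811) + (-0.2567) + (-0.2898) + (-0.0840)) = 1.0330 (working shown to 4 dp, full precision carried).
With S = 6 species, ln S = 1.7918, so J = 1.0330/1.7918 = 0.5765, i.e. 0.58 to 2 decimal places.

0.58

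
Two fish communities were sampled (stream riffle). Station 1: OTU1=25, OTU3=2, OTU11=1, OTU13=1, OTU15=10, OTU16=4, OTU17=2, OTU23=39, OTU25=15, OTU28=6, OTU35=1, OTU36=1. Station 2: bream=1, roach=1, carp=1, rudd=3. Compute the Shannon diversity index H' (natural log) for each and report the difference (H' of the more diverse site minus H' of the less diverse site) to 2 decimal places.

Station 1: N=107, proportions 0.2336, 0.0187, 0.0093, 0.0093, 0.0935, 0.0374, 0.0187, 0.3645, 0.1402, 0.0561, 0.0093, 0.0093, giving H' = 1.8124 (working shown to 4 dp, full precision carried).
Station 2: N=6, proportions 0.1667, 0.1667, 0.1667, 0.5, giving H' = 1.2425.
Difference = |1.8124 − 1.2425| = 0.5699, i.e. 0.57 to 2 decimal places.

0.57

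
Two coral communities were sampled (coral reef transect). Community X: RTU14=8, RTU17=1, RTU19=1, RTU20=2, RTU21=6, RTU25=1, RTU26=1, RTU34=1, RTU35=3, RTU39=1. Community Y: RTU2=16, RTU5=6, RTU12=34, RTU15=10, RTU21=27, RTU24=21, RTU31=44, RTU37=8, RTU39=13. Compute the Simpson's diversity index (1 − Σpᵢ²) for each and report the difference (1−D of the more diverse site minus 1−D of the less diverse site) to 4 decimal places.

0.0379

Community X: N=25, proportions 0.32, 0.04, 0.04, 0.08, 0.24, 0.04, 0.04, 0.04, 0.12, 0.04, giving 1−D = 0.809600 (working shown to 6 dp, full precision carried).
Community Y: N=179, proportions 0.089385, 0.03352, 0.189944, 0.055866, 0.150838, 0.117318, 0.24581, 0.044693, 0.072626, giving 1−D = 0.847477.
Difference = |0.809600 − 0.847477| = 0.037877, i.e. 0.0379 to 4 decimal places.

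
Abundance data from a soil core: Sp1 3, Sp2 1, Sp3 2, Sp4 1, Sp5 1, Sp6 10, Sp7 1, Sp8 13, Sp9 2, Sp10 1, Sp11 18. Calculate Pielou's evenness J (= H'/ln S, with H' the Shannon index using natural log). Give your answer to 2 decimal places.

Total N = 3+1+2+1+1+10+1+13+2+1+18 = 53, so the proportions are 0.0566, 0.0189, 0.0377, 0.0189, 0.0189, 0.1887, 0.0189, 0.2453, 0.0377, 0.0189, 0.3396 (working shown to 4 dp, full precision carried).
H' = −Σ pᵢ ln pᵢ = −((-0.1625) + (-0.0749) + (-0.1237) + (-0.0749) + (-0.0749) + (-0.3147) + (-0.0749) + (-0.3447) + (-0.1237) + (-0.0749) + (-0.3668)) = 1.8106.
With S = 11 species, ln S = 2.3979, so J = 1.8106/2.3979 = 0.7551, i.e. 0.76 to 2 decimal places.

0.76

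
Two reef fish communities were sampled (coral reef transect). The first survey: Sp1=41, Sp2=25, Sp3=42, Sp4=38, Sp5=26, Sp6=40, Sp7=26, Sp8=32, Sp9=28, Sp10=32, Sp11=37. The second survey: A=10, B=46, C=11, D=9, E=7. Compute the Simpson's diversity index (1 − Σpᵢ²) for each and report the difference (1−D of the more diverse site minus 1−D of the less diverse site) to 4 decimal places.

The first survey: N=367, proportions 0.111717, 0.06812, 0.114441, 0.103542, 0.070845, 0.108992, 0.070845, 0.087193, 0.076294, 0.087193, 0.100817, giving 1−D = 0.905954 (working shown to 6 dp, full precision carried).
The second survey: N=83, proportions 0.120482, 0.554217, 0.13253, 0.108434, 0.084337, giving 1−D = 0.641893.
Difference = |0.905954 − 0.641893| = 0.264061, i.e. 0.2641 to 4 decimal places.

0.2641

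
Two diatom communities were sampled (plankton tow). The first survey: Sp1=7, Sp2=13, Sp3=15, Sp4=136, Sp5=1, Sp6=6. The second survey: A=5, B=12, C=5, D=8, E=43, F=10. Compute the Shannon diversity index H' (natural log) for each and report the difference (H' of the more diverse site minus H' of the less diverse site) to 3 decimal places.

0.563

The first survey: N=178, proportions 0.03933, 0.07303, 0.08427, 0.76404, 0.00562, 0.03371, giving H' = 0.87584 (working shown to 5 dp, full precision carried).
The second survey: N=83, proportions 0.06024, 0.14458, 0.06024, 0.09639, 0.51807, 0.12048, giving H' = 1.43925.
Difference = |0.87584 − 1.43925| = 0.56341, i.e. 0.563 to 3 decimal places.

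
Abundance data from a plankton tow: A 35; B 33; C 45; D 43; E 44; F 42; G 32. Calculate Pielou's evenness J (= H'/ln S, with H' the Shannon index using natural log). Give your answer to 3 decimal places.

Total N = 35+33+45+43+44+42+32 = 274, so the proportions are 0.12774, 0.12044, 0.16423, 0.15693, 0.16058, 0.15328, 0.11679 (working shown to 5 dp, full precision carried).
H' = −Σ pᵢ ln pᵢ = −((-0.26286) + (-0.25492) + (-0.29668) + (-0.29063) + (-0.29370) + (-0.28748) + (-0.25079)) = 1.93706.
With S = 7 species, ln S = 1.94591, so J = 1.93706/1.94591 = 0.99545, i.e. 0.995 to 3 decimal places.

0.995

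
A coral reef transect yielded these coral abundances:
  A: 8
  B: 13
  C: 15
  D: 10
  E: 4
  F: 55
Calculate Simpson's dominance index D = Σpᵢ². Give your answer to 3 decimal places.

0.326

Total N = 8+13+15+10+4+55 = 105, so the proportions are 0.07619, 0.12381, 0.14286, 0.09524, 0.0381, 0.52381 (working shown to 5 dp, full precision carried).
D = 0.07619² + 0.12381² + 0.14286² + 0.09524² + 0.0381² + 0.52381² = 0.00580 + 0.01533 + 0.02041 + 0.00907 + 0.00145 + 0.27438 = 0.32644.
To 3 decimal places, D = 0.326.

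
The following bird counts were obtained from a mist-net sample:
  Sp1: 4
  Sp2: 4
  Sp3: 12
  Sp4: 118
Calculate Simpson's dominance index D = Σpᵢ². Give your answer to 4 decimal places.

Total N = 4+4+12+118 = 138, so the proportions are 0.028986, 0.028986, 0.086957, 0.855072 (working shown to 6 dp, full precision carried).
D = 0.028986² + 0.028986² + 0.086957² + 0.855072² = 0.000840 + 0.000840 + 0.007561 + 0.731149 = 0.740391.
To 4 decimal places, D = 0.7404.

0.7404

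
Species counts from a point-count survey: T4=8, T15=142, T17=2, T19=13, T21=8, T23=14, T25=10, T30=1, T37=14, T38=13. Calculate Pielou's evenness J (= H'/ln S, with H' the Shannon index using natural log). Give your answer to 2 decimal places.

0.61

Total N = 8+142+2+13+8+14+10+1+14+13 = 225, so the proportions are 0.0356, 0.6311, 0.0089, 0.0578, 0.0356, 0.0622, 0.0444, 0.0044, 0.0622, 0.0578 (working shown to 4 dp, full precision carried).
H' = −Σ pᵢ ln pᵢ = −((-0.1186) + (-0.2905) + (-0.0420) + (-0.1647) + (-0.1186) + (-0.1728) + (-0.1384) + (-0.0241) + (-0.1728) + (-0.1647)) = 1.4072.
With S = 10 species, ln S = 2.3026, so J = 1.4072/2.3026 = 0.6112, i.e. 0.61 to 2 decimal places.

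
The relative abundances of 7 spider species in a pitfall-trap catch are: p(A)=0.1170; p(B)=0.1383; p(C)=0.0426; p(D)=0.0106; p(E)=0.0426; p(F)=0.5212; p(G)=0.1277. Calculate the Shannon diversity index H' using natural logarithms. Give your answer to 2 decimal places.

1.44

Each pᵢ ln pᵢ term (working shown to 4 dp, full precision carried): 0.117×(-2.1456)=-0.2510, 0.1383×(-1.9783)=-0.2736, 0.0426×(-3.1559)=-0.1344, 0.0106×(-4.5469)=-0.0482, 0.0426×(-3.1559)=-0.1344, 0.5212×(-0.6516)=-0.3396, 0.1277×(-2.0581)=-0.2628.
Sum = -1.4442, so H' = 1.44.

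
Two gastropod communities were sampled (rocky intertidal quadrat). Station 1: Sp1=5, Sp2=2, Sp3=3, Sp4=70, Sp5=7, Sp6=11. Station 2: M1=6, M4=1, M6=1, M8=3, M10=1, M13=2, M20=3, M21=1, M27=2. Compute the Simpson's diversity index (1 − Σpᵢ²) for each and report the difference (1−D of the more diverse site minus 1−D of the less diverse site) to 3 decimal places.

Station 1: N=98, proportions 0.05102, 0.02041, 0.03061, 0.71429, 0.07143, 0.11224, giving 1−D = 0.46814 (working shown to 5 dp, full precision carried).
Station 2: N=20, proportions 0.3, 0.05, 0.05, 0.15, 0.05, 0.1, 0.15, 0.05, 0.1, giving 1−D = 0.83500.
Difference = |0.46814 − 0.83500| = 0.36686, i.e. 0.367 to 3 decimal places.

0.367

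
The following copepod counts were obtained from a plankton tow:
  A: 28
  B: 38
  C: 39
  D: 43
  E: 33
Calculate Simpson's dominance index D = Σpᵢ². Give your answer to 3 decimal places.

0.204

Total N = 28+38+39+43+33 = 181, so the proportions are 0.1547, 0.20994, 0.21547, 0.23757, 0.18232 (working shown to 5 dp, full precision carried).
D = 0.1547² + 0.20994² + 0.21547² + 0.23757² + 0.18232² = 0.02393 + 0.04408 + 0.04643 + 0.05644 + 0.03324 = 0.20411.
To 3 decimal places, D = 0.204.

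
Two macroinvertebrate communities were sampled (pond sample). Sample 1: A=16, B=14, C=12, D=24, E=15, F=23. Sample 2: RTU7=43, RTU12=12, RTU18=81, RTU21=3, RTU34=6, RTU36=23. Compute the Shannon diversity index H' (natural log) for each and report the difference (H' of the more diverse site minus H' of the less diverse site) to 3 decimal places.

0.406

Sample 1: N=104, proportions 0.1538462, 0.1346154, 0.1153846, 0.2307692, 0.1442308, 0.2211538, giving H' = 1.7584533 (working shown to 7 dp, full precision carried).
Sample 2: N=168, proportions 0.2559524, 0.0714286, 0.4821429, 0.0178571, 0.0357143, 0.1369048, giving H' = 1.3521567.
Difference = |1.7584533 − 1.3521567| = 0.4062966, i.e. 0.406 to 3 decimal places.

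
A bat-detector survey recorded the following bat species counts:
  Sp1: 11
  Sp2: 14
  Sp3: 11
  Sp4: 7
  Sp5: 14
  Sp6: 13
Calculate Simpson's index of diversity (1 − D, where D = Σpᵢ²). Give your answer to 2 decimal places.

0.83

Total N = 11+14+11+7+14+13 = 70, so the proportions are 0.1571, 0.2, 0.1571, 0.1, 0.2, 0.1857 (working shown to 4 dp, full precision carried).
D = 0.1571² + 0.2² + 0.1571² + 0.1² + 0.2² + 0.1857² = 0.0247 + 0.0400 + 0.0247 + 0.0100 + 0.0400 + 0.0345 = 0.1739.
So 1 − D = 0.8261, i.e. 0.83 to 2 decimal places.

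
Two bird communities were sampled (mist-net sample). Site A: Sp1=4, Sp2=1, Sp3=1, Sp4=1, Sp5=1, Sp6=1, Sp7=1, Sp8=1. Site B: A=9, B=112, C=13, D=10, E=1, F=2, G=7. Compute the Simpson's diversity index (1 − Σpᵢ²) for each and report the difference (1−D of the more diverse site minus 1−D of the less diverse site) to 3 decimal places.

Site A: N=11, proportions 0.36364, 0.09091, 0.09091, 0.09091, 0.09091, 0.09091, 0.09091, 0.09091, giving 1−D = 0.80992 (working shown to 5 dp, full precision carried).
Site B: N=154, proportions 0.05844, 0.72727, 0.08442, 0.06494, 0.00649, 0.01299, 0.04545, giving 1−D = 0.45404.
Difference = |0.80992 − 0.45404| = 0.35588, i.e. 0.356 to 3 decimal places.

0.356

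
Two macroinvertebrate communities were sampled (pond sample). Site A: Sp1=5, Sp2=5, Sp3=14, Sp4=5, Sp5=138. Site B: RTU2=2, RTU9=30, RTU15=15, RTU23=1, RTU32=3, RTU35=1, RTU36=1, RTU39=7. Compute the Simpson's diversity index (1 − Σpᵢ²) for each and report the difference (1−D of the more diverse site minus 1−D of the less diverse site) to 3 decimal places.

Site A: N=167, proportions 0.02994, 0.02994, 0.08383, 0.02994, 0.82635, giving 1−D = 0.30743 (working shown to 5 dp, full precision carried).
Site B: N=60, proportions 0.03333, 0.5, 0.25, 0.01667, 0.05, 0.01667, 0.01667, 0.11667, giving 1−D = 0.66944.
Difference = |0.30743 − 0.66944| = 0.36201, i.e. 0.362 to 3 decimal places.

0.362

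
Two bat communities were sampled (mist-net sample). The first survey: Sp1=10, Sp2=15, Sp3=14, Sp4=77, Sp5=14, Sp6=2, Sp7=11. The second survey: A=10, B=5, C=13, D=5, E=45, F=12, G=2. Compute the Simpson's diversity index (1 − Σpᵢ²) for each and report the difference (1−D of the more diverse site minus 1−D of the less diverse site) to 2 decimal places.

The first survey: N=143, proportions 0.0699, 0.1049, 0.0979, 0.5385, 0.0979, 0.014, 0.0769, giving 1−D = 0.6689 (working shown to 4 dp, full precision carried).
The second survey: N=92, proportions 0.1087, 0.0543, 0.1413, 0.0543, 0.4891, 0.1304, 0.0217, giving 1−D = 0.7056.
Difference = |0.6689 − 0.7056| = 0.0367, i.e. 0.04 to 2 decimal places.

0.04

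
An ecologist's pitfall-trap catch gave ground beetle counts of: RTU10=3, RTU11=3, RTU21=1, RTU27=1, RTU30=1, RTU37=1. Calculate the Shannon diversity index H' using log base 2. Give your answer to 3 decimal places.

2.371

Total N = 3+3+1+1+1+1 = 10, so the proportions are 0.3, 0.3, 0.1, 0.1, 0.1, 0.1 (working shown to 5 dp, full precision carried).
Each pᵢ log₂ pᵢ term: 0.3×(-1.73697)=-0.52109, 0.3×(-1.73697)=-0.52109, 0.1×(-3.32193)=-0.33219, 0.1×(-3.32193)=-0.33219, 0.1×(-3.32193)=-0.33219, 0.1×(-3.32193)=-0.33219.
Sum = -2.37095, so H' = 2.371.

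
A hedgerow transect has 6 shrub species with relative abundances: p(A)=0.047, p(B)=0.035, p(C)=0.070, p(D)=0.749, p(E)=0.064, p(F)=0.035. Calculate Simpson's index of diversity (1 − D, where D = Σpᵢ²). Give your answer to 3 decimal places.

0.425

D = 0.047² + 0.035² + 0.07² + 0.749² + 0.064² + 0.035² = 0.00221 + 0.00123 + 0.00490 + 0.56100 + 0.00410 + 0.00123 = 0.57466 (working shown to 5 dp, full precision carried).
So 1 − D = 0.42534, i.e. 0.425 to 3 decimal places.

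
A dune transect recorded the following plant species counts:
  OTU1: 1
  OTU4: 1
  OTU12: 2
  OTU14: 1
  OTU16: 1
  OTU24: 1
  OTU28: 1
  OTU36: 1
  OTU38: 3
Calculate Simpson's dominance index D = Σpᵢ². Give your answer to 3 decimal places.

0.139

Total N = 1+1+2+1+1+1+1+1+3 = 12, so the proportions are 0.08333, 0.08333, 0.16667, 0.08333, 0.08333, 0.08333, 0.08333, 0.08333, 0.25 (working shown to 5 dp, full precision carried).
D = 0.08333² + 0.08333² + 0.16667² + 0.08333² + 0.08333² + 0.08333² + 0.08333² + 0.08333² + 0.25² = 0.00694 + 0.00694 + 0.02778 + 0.00694 + 0.00694 + 0.00694 + 0.00694 + 0.00694 + 0.06250 = 0.13889.
To 3 decimal places, D = 0.139.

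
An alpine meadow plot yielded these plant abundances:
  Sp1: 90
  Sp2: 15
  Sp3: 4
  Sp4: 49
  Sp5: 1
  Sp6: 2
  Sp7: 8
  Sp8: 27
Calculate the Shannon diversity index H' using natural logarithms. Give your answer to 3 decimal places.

1.457

Total N = 90+15+4+49+1+2+8+27 = 196, so the proportions are 0.45918, 0.07653, 0.02041, 0.25, 0.0051, 0.0102, 0.04082, 0.13776 (working shown to 5 dp, full precision carried).
Each pᵢ ln pᵢ term: 0.45918×(-0.77830)=-0.35738, 0.07653×(-2.57006)=-0.19669, 0.02041×(-3.89182)=-0.07942, 0.25×(-1.38629)=-0.34657, 0.0051×(-5.27811)=-0.02693, 0.0102×(-4.58497)=-0.04679, 0.04082×(-3.19867)=-0.13056, 0.13776×(-1.98228)=-0.27307.
Sum = -1.45741, so H' = 1.457.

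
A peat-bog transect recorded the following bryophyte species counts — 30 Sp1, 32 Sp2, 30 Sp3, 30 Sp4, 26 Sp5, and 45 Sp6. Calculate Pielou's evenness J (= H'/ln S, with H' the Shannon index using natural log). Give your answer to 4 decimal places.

0.9909

Total N = 30+32+30+30+26+45 = 193, so the proportions are 0.15544, 0.165803, 0.15544, 0.15544, 0.134715, 0.233161 (working shown to 6 dp, full precision carried).
H' = −Σ pᵢ ln pᵢ = −((-0.289351) + (-0.297941) + (-0.289351) + (-0.289351) + (-0.270049) + (-0.339488)) = 1.775531.
With S = 6 species, ln S = 1.791759, so J = 1.775531/1.791759 = 0.990943, i.e. 0.9909 to 4 decimal places.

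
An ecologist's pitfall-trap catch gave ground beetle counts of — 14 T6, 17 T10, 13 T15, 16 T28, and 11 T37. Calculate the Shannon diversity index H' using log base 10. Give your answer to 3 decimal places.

Total N = 14+17+13+16+11 = 71, so the proportions are 0.19718, 0.23944, 0.1831, 0.22535, 0.15493 (working shown to 5 dp, full precision carried).
Each pᵢ log₁₀ pᵢ term: 0.19718×(-0.70513)=-0.13904, 0.23944×(-0.62081)=-0.14864, 0.1831×(-0.73731)=-0.13500, 0.22535×(-0.64714)=-0.14583, 0.15493×(-0.80987)=-0.12547.
Sum = -0.69399, so H' = 0.694.

0.694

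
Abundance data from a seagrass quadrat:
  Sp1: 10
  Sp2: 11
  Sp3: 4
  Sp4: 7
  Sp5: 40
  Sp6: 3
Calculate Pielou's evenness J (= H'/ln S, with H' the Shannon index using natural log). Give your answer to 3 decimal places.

Total N = 10+11+4+7+40+3 = 75, so the proportions are 0.13333, 0.14667, 0.05333, 0.09333, 0.53333, 0.04 (working shown to 5 dp, full precision carried).
H' = −Σ pᵢ ln pᵢ = −((-0.26865) + (-0.28154) + (-0.15633) + (-0.22135) + (-0.33526) + (-0.12876)) = 1.39188.
With S = 6 species, ln S = 1.79176, so J = 1.39188/1.79176 = 0.77683, i.e. 0.777 to 3 decimal places.

0.777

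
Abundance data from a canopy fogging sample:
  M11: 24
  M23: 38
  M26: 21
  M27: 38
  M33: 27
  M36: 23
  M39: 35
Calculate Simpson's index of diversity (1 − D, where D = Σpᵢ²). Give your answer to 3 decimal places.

0.849

Total N = 24+38+21+38+27+23+35 = 206, so the proportions are 0.1165, 0.18447, 0.10194, 0.18447, 0.13107, 0.11165, 0.1699 (working shown to 5 dp, full precision carried).
D = 0.1165² + 0.18447² + 0.10194² + 0.18447² + 0.13107² + 0.11165² + 0.1699² = 0.01357 + 0.03403 + 0.01039 + 0.03403 + 0.01718 + 0.01247 + 0.02887 = 0.15053.
So 1 − D = 0.84947, i.e. 0.849 to 3 decimal places.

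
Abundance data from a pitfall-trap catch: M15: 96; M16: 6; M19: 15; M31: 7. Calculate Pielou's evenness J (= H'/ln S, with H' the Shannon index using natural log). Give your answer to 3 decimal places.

0.550

Total N = 96+6+15+7 = 124, so the proportions are 0.77419, 0.04839, 0.12097, 0.05645 (working shown to 5 dp, full precision carried).
H' = −Σ pᵢ ln pᵢ = −((-0.19814) + (-0.14654) + (-0.25551) + (-0.16226)) = 0.76246.
With S = 4 species, ln S = 1.38629, so J = 0.76246/1.38629 = 0.55000, i.e. 0.550 to 3 decimal places.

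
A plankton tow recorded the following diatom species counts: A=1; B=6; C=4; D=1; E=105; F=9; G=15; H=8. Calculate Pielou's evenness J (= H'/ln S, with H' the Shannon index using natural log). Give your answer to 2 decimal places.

0.53

Total N = 1+6+4+1+105+9+15+8 = 149, so the proportions are 0.0067, 0.0403, 0.0268, 0.0067, 0.7047, 0.0604, 0.1007, 0.0537 (working shown to 4 dp, full precision carried).
H' = −Σ pᵢ ln pᵢ = −((-0.0336) + (-0.1293) + (-0.0971) + (-0.0336) + (-0.2466) + (-0.1695) + (-0.2311) + (-0.1570)) = 1.0980.
With S = 8 species, ln S = 2.0794, so J = 1.0980/2.0794 = 0.5280, i.e. 0.53 to 2 decimal places.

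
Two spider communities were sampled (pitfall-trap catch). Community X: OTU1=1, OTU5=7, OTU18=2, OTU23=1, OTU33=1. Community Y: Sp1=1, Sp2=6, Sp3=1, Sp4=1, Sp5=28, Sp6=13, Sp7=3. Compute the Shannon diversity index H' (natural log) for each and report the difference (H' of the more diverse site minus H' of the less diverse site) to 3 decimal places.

Community X: N=12, proportions 0.08333, 0.58333, 0.16667, 0.08333, 0.08333, giving H' = 1.23427 (working shown to 5 dp, full precision carried).
Community Y: N=53, proportions 0.01887, 0.11321, 0.01887, 0.01887, 0.5283, 0.24528, 0.0566, giving H' = 1.31572.
Difference = |1.23427 − 1.31572| = 0.08145, i.e. 0.081 to 3 decimal places.

0.081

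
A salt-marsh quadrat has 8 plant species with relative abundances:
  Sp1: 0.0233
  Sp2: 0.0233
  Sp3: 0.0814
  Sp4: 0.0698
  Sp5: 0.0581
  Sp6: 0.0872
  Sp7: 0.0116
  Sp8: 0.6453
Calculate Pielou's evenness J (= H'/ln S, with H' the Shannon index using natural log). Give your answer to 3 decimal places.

H' = −Σ pᵢ ln pᵢ = −((-0.08759) + (-0.08759) + (-0.20418) + (-0.18582) + (-0.16533) + (-0.21273) + (-0.05170) + (-0.28267)) = 1.27760 (working shown to 5 dp, full precision carried).
With S = 8 species, ln S = 2.07944, so J = 1.27760/2.07944 = 0.61440, i.e. 0.614 to 3 decimal places.

0.614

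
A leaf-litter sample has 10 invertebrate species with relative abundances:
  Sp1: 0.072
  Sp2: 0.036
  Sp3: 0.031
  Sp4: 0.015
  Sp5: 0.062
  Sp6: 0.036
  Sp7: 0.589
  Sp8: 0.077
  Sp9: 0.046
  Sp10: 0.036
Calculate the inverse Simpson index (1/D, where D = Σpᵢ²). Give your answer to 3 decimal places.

D = 0.072² + 0.036² + 0.031² + 0.015² + 0.062² + 0.036² + 0.589² + 0.077² + 0.046² + 0.036² = 0.005184 + 0.001296 + 0.000961 + 0.000225 + 0.003844 + 0.001296 + 0.346921 + 0.005929 + 0.002116 + 0.001296 = 0.369068 (working shown to 6 dp, full precision carried).
So 1/D = 2.70953, i.e. 2.710 to 3 decimal places.

2.710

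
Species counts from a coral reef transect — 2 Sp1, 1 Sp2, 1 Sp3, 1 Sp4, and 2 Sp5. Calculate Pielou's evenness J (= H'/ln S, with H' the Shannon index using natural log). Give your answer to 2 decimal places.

Total N = 2+1+1+1+2 = 7, so the proportions are 0.2857, 0.1429, 0.1429, 0.1429, 0.2857 (working shown to 4 dp, full precision carried).
H' = −Σ pᵢ ln pᵢ = −((-0.3579) + (-0.2780) + (-0.2780) + (-0.2780) + (-0.3579)) = 1.5498.
With S = 5 species, ln S = 1.6094, so J = 1.5498/1.6094 = 0.9630, i.e. 0.96 to 2 decimal places.

0.96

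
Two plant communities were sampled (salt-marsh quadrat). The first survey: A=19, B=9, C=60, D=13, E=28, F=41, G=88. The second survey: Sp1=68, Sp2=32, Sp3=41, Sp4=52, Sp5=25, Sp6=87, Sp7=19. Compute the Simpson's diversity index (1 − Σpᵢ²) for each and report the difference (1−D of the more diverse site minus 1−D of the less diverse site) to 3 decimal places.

The first survey: N=258, proportions 0.07364, 0.03488, 0.23256, 0.05039, 0.10853, 0.15891, 0.34109, giving 1−D = 0.78337 (working shown to 5 dp, full precision carried).
The second survey: N=324, proportions 0.20988, 0.09877, 0.12654, 0.16049, 0.07716, 0.26852, 0.05864, giving 1−D = 0.82293.
Difference = |0.78337 − 0.82293| = 0.03956, i.e. 0.040 to 3 decimal places.

0.040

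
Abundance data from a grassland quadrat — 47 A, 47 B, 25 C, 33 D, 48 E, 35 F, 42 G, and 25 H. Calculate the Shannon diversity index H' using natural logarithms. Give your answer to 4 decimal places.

Total N = 47+47+25+33+48+35+42+25 = 302, so the proportions are 0.155629, 0.155629, 0.082781, 0.109272, 0.15894, 0.115894, 0.139073, 0.082781 (working shown to 6 dp, full precision carried).
Each pᵢ ln pᵢ term: 0.155629×(-1.860279)=-0.289514, 0.155629×(-1.860279)=-0.289514, 0.082781×(-2.491551)=-0.206254, 0.109272×(-2.213919)=-0.241918, 0.15894×(-1.839226)=-0.292327, 0.115894×(-2.155079)=-0.249761, 0.139073×(-1.972757)=-0.274357, 0.082781×(-2.491551)=-0.206254.
Sum = -2.049899, so H' = 2.0499.

2.0499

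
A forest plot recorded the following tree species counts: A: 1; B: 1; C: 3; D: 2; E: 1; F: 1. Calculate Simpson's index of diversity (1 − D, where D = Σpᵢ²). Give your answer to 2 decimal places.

0.79

Total N = 1+1+3+2+1+1 = 9, so the proportions are 0.1111, 0.1111, 0.3333, 0.2222, 0.1111, 0.1111 (working shown to 4 dp, full precision carried).
D = 0.1111² + 0.1111² + 0.3333² + 0.2222² + 0.1111² + 0.1111² = 0.0123 + 0.0123 + 0.1111 + 0.0494 + 0.0123 + 0.0123 = 0.2099.
So 1 − D = 0.7901, i.e. 0.79 to 2 decimal places.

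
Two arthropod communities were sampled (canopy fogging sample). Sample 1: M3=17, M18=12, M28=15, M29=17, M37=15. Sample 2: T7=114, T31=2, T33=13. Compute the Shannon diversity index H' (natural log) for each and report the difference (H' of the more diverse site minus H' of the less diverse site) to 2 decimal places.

1.20

Sample 1: N=76, proportions 0.2237, 0.1579, 0.1974, 0.2237, 0.1974, giving H' = 1.6019 (working shown to 4 dp, full precision carried).
Sample 2: N=129, proportions 0.8837, 0.0155, 0.1008, giving H' = 0.4051.
Difference = |1.6019 − 0.4051| = 1.1968, i.e. 1.20 to 2 decimal places.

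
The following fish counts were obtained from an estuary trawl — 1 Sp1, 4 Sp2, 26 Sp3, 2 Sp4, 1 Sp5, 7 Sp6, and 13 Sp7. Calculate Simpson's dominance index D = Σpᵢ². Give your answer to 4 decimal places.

0.3141

Total N = 1+4+26+2+1+7+13 = 54, so the proportions are 0.018519, 0.074074, 0.481481, 0.037037, 0.018519, 0.12963, 0.240741 (working shown to 6 dp, full precision carried).
D = 0.018519² + 0.074074² + 0.481481² + 0.037037² + 0.018519² + 0.12963² + 0.240741² = 0.000343 + 0.005487 + 0.231824 + 0.001372 + 0.000343 + 0.016804 + 0.057956 = 0.314129.
To 4 decimal places, D = 0.3141.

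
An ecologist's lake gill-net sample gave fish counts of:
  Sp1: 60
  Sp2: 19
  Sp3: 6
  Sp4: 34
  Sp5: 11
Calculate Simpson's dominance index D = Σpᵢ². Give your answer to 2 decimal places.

Total N = 60+19+6+34+11 = 130, so the proportions are 0.4615, 0.1462, 0.0462, 0.2615, 0.0846 (working shown to 4 dp, full precision carried).
D = 0.4615² + 0.1462² + 0.0462² + 0.2615² + 0.0846² = 0.2130 + 0.0214 + 0.0021 + 0.0684 + 0.0072 = 0.3121.
To 2 decimal places, D = 0.31.

0.31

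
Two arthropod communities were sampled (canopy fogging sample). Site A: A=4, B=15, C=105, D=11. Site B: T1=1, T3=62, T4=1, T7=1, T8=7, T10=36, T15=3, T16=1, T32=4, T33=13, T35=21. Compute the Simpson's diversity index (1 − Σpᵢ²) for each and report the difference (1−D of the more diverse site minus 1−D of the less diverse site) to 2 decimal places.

0.37

Site A: N=135, proportions 0.0296, 0.1111, 0.7778, 0.0815, giving 1−D = 0.3752 (working shown to 4 dp, full precision carried).
Site B: N=150, proportions 0.0067, 0.4133, 0.0067, 0.0067, 0.0467, 0.24, 0.02, 0.0067, 0.0267, 0.0867, 0.14, giving 1−D = 0.7410.
Difference = |0.3752 − 0.7410| = 0.3658, i.e. 0.37 to 2 decimal places.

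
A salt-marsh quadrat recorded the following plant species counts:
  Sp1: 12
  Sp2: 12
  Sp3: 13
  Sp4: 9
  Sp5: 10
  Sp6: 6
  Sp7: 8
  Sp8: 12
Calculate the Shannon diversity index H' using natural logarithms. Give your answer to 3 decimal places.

2.053

Total N = 12+12+13+9+10+6+8+12 = 82, so the proportions are 0.14634, 0.14634, 0.15854, 0.10976, 0.12195, 0.07317, 0.09756, 0.14634 (working shown to 5 dp, full precision carried).
Each pᵢ ln pᵢ term: 0.14634×(-1.92181)=-0.28124, 0.14634×(-1.92181)=-0.28124, 0.15854×(-1.84177)=-0.29199, 0.10976×(-2.20949)=-0.24251, 0.12195×(-2.10413)=-0.25660, 0.07317×(-2.61496)=-0.19134, 0.09756×(-2.32728)=-0.22705, 0.14634×(-1.92181)=-0.28124.
Sum = -2.05321, so H' = 2.053.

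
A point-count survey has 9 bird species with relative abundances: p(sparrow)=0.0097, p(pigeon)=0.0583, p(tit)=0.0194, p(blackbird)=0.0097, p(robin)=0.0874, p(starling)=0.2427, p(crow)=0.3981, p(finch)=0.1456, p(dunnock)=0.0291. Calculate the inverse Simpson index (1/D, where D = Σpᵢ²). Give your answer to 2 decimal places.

D = 0.0097² + 0.0583² + 0.0194² + 0.0097² + 0.0874² + 0.2427² + 0.3981² + 0.1456² + 0.0291² = 0.000094 + 0.003399 + 0.000376 + 0.000094 + 0.007639 + 0.058903 + 0.158484 + 0.021199 + 0.000847 = 0.251035 (working shown to 6 dp, full precision carried).
So 1/D = 3.9835, i.e. 3.98 to 2 decimal places.

3.98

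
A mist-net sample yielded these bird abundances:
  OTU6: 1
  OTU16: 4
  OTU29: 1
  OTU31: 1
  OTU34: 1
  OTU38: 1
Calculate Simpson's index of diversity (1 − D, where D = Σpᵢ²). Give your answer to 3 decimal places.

Total N = 1+4+1+1+1+1 = 9, so the proportions are 0.11111, 0.44444, 0.11111, 0.11111, 0.11111, 0.11111 (working shown to 5 dp, full precision carried).
D = 0.11111² + 0.44444² + 0.11111² + 0.11111² + 0.11111² + 0.11111² = 0.01235 + 0.19753 + 0.01235 + 0.01235 + 0.01235 + 0.01235 = 0.25926.
So 1 − D = 0.74074, i.e. 0.741 to 3 decimal places.

0.741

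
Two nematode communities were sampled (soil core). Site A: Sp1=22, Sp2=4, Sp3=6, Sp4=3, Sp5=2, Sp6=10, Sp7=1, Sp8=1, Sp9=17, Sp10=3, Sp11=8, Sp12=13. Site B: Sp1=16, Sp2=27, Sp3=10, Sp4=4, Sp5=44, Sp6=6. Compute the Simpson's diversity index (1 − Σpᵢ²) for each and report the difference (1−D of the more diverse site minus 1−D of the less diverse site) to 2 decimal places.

Site A: N=90, proportions 0.2444, 0.0444, 0.0667, 0.0333, 0.0222, 0.1111, 0.0111, 0.0111, 0.1889, 0.0333, 0.0889, 0.1444, giving 1−D = 0.8541 (working shown to 4 dp, full precision carried).
Site B: N=107, proportions 0.1495, 0.2523, 0.0935, 0.0374, 0.4112, 0.0561, giving 1−D = 0.7316.
Difference = |0.8541 − 0.7316| = 0.1225, i.e. 0.12 to 2 decimal places.

0.12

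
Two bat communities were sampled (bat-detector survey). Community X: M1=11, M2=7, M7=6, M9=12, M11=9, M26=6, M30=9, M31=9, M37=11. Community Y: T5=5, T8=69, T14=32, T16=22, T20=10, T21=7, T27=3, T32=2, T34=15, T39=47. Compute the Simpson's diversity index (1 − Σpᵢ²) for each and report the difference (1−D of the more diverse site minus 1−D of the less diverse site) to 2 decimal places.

0.08

Community X: N=80, proportions 0.1375, 0.0875, 0.075, 0.15, 0.1125, 0.075, 0.1125, 0.1125, 0.1375, giving 1−D = 0.8828 (working shown to 4 dp, full precision carried).
Community Y: N=212, proportions 0.0236, 0.3255, 0.1509, 0.1038, 0.0472, 0.033, 0.0142, 0.0094, 0.0708, 0.2217, giving 1−D = 0.8022.
Difference = |0.8828 − 0.8022| = 0.0806, i.e. 0.08 to 2 decimal places.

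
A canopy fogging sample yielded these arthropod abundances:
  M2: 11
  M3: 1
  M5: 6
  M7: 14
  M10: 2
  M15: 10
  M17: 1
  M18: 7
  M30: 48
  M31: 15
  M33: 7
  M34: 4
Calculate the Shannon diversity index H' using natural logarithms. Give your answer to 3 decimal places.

1.997

Total N = 11+1+6+14+2+10+1+7+48+15+7+4 = 126, so the proportions are 0.0873, 0.00794, 0.04762, 0.11111, 0.01587, 0.07937, 0.00794, 0.05556, 0.38095, 0.11905, 0.05556, 0.03175 (working shown to 5 dp, full precision carried).
Each pᵢ ln pᵢ term: 0.0873×(-2.43839)=-0.21288, 0.00794×(-4.83628)=-0.03838, 0.04762×(-3.04452)=-0.14498, 0.11111×(-2.19722)=-0.24414, 0.01587×(-4.14313)=-0.06576, 0.07937×(-2.53370)=-0.20109, 0.00794×(-4.83628)=-0.03838, 0.05556×(-2.89037)=-0.16058, 0.38095×(-0.96508)=-0.36765, 0.11905×(-2.12823)=-0.25336, 0.05556×(-2.89037)=-0.16058, 0.03175×(-3.44999)=-0.10952.
Sum = -1.99729, so H' = 1.997.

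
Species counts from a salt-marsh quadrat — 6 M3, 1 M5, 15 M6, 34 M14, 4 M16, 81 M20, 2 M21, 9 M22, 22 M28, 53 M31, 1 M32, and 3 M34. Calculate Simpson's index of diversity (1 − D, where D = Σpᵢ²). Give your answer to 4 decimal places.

Total N = 6+1+15+34+4+81+2+9+22+53+1+3 = 231, so the proportions are 0.025974, 0.004329, 0.064935, 0.147186, 0.017316, 0.350649, 0.008658, 0.038961, 0.095238, 0.229437, 0.004329, 0.012987 (working shown to 6 dp, full precision carried).
D = 0.025974² + 0.004329² + 0.064935² + 0.147186² + 0.017316² + 0.350649² + 0.008658² + 0.038961² + 0.095238² + 0.229437² + 0.004329² + 0.012987² = 0.000675 + 0.000019 + 0.004217 + 0.021664 + 0.000300 + 0.122955 + 0.000075 + 0.001518 + 0.009070 + 0.052641 + 0.000019 + 0.000169 = 0.213321.
So 1 − D = 0.786679, i.e. 0.7867 to 4 decimal places.

0.7867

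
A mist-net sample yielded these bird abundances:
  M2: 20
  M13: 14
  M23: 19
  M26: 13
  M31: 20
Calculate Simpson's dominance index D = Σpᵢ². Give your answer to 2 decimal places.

0.21

Total N = 20+14+19+13+20 = 86, so the proportions are 0.2326, 0.1628, 0.2209, 0.1512, 0.2326 (working shown to 4 dp, full precision carried).
D = 0.2326² + 0.1628² + 0.2209² + 0.1512² + 0.2326² = 0.0541 + 0.0265 + 0.0488 + 0.0229 + 0.0541 = 0.2063.
To 2 decimal places, D = 0.21.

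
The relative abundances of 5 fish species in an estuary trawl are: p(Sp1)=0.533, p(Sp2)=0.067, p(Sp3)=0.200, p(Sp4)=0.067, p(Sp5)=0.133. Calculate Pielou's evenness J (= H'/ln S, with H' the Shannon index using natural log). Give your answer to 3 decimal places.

H' = −Σ pᵢ ln pᵢ = −((-0.33538) + (-0.18111) + (-0.32189) + (-0.18111) + (-0.26832)) = 1.28779 (working shown to 5 dp, full precision carried).
With S = 5 species, ln S = 1.60944, so J = 1.28779/1.60944 = 0.80015, i.e. 0.800 to 3 decimal places.

0.800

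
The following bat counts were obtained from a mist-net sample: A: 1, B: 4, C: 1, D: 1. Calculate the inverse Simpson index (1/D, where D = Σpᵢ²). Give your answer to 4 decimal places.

Total N = 1+4+1+1 = 7, so the proportions are 0.1428571, 0.5714286, 0.1428571, 0.1428571 (working shown to 7 dp, full precision carried).
D = 0.1428571² + 0.5714286² + 0.1428571² + 0.1428571² = 0.0204082 + 0.3265306 + 0.0204082 + 0.0204082 = 0.3877551.
So 1/D = 2.578947, i.e. 2.5789 to 4 decimal places.

2.5789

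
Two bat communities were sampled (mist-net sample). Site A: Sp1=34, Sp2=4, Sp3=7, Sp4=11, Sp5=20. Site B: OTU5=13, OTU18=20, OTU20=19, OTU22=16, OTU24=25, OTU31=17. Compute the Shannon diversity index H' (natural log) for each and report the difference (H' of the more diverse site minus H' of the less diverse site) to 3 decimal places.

0.406

Site A: N=76, proportions 0.44737, 0.05263, 0.09211, 0.14474, 0.26316, giving H' = 1.36555 (working shown to 5 dp, full precision carried).
Site B: N=110, proportions 0.11818, 0.18182, 0.17273, 0.14545, 0.22727, 0.15455, giving H' = 1.77138.
Difference = |1.36555 − 1.77138| = 0.40583, i.e. 0.406 to 3 decimal places.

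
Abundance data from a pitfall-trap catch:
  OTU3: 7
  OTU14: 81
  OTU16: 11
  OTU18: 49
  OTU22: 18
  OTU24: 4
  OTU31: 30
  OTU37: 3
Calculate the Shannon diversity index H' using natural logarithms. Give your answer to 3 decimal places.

Total N = 7+81+11+49+18+4+30+3 = 203, so the proportions are 0.03448, 0.39901, 0.05419, 0.24138, 0.08867, 0.0197, 0.14778, 0.01478 (working shown to 5 dp, full precision carried).
Each pᵢ ln pᵢ term: 0.03448×(-3.36730)=-0.11611, 0.39901×(-0.91876)=-0.36660, 0.05419×(-2.91531)=-0.15797, 0.24138×(-1.42139)=-0.34309, 0.08867×(-2.42283)=-0.21483, 0.0197×(-3.92691)=-0.07738, 0.14778×(-1.91201)=-0.28256, 0.01478×(-4.21459)=-0.06228.
Sum = -1.62083, so H' = 1.621.

1.621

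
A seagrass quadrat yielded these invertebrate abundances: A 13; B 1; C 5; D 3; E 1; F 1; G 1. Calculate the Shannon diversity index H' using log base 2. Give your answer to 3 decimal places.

2.065

Total N = 13+1+5+3+1+1+1 = 25, so the proportions are 0.52, 0.04, 0.2, 0.12, 0.04, 0.04, 0.04 (working shown to 5 dp, full precision carried).
Each pᵢ log₂ pᵢ term: 0.52×(-0.94342)=-0.49058, 0.04×(-4.64386)=-0.18575, 0.2×(-2.32193)=-0.46439, 0.12×(-3.05889)=-0.36707, 0.04×(-4.64386)=-0.18575, 0.04×(-4.64386)=-0.18575, 0.04×(-4.64386)=-0.18575.
Sum = -2.06505, so H' = 2.065.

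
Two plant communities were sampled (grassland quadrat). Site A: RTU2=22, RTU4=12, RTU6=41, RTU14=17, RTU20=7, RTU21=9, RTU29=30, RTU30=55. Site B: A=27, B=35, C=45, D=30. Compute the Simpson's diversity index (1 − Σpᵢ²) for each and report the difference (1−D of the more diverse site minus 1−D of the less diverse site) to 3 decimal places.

Site A: N=193, proportions 0.11399, 0.06218, 0.21244, 0.08808, 0.03627, 0.04663, 0.15544, 0.28497, giving 1−D = 0.82139 (working shown to 5 dp, full precision carried).
Site B: N=137, proportions 0.19708, 0.25547, 0.32847, 0.21898, giving 1−D = 0.74005.
Difference = |0.82139 − 0.74005| = 0.08134, i.e. 0.081 to 3 decimal places.

0.081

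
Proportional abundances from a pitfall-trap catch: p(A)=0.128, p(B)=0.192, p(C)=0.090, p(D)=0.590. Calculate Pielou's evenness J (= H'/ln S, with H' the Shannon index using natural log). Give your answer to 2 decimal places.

H' = −Σ pᵢ ln pᵢ = −((-0.2631) + (-0.3168) + (-0.2167) + (-0.3113)) = 1.1080 (working shown to 4 dp, full precision carried).
With S = 4 species, ln S = 1.3863, so J = 1.1080/1.3863 = 0.7993, i.e. 0.80 to 2 decimal places.

0.80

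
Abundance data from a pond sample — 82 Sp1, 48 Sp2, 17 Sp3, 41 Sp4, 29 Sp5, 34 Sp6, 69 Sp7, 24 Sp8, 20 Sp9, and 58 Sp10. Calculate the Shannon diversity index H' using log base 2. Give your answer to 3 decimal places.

Total N = 82+48+17+41+29+34+69+24+20+58 = 422, so the proportions are 0.19431, 0.11374, 0.04028, 0.09716, 0.06872, 0.08057, 0.16351, 0.05687, 0.04739, 0.13744 (working shown to 5 dp, full precision carried).
Each pᵢ log₂ pᵢ term: 0.19431×(-2.36355)=-0.45927, 0.11374×(-3.13614)=-0.35672, 0.04028×(-4.63364)=-0.18666, 0.09716×(-3.36355)=-0.32679, 0.06872×(-3.86312)=-0.26547, 0.08057×(-3.63364)=-0.29276, 0.16351×(-2.61257)=-0.42717, 0.05687×(-4.13614)=-0.23523, 0.04739×(-4.39917)=-0.20849, 0.13744×(-2.86312)=-0.39351.
Sum = -3.15208, so H' = 3.152.

3.152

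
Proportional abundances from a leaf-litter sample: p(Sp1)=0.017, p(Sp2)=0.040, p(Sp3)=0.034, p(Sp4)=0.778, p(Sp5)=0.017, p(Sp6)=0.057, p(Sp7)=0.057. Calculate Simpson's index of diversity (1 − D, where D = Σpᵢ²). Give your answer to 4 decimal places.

0.3849

D = 0.017² + 0.04² + 0.034² + 0.778² + 0.017² + 0.057² + 0.057² = 0.000289 + 0.001600 + 0.001156 + 0.605284 + 0.000289 + 0.003249 + 0.003249 = 0.615116 (working shown to 6 dp, full precision carried).
So 1 − D = 0.384884, i.e. 0.3849 to 4 decimal places.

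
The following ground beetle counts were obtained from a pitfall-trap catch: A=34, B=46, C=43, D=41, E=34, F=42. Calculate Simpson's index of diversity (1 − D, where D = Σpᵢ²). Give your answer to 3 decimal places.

Total N = 34+46+43+41+34+42 = 240, so the proportions are 0.14167, 0.19167, 0.17917, 0.17083, 0.14167, 0.175 (working shown to 5 dp, full precision carried).
D = 0.14167² + 0.19167² + 0.17917² + 0.17083² + 0.14167² + 0.175² = 0.02007 + 0.03674 + 0.03210 + 0.02918 + 0.02007 + 0.03062 = 0.16878.
So 1 − D = 0.83122, i.e. 0.831 to 3 decimal places.

0.831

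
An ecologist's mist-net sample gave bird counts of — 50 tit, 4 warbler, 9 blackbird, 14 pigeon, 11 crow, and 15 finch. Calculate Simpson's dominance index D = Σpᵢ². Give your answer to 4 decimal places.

0.2959

Total N = 50+4+9+14+11+15 = 103, so the proportions are 0.485437, 0.038835, 0.087379, 0.135922, 0.106796, 0.145631 (working shown to 6 dp, full precision carried).
D = 0.485437² + 0.038835² + 0.087379² + 0.135922² + 0.106796² + 0.145631² = 0.235649 + 0.001508 + 0.007635 + 0.018475 + 0.011405 + 0.021208 = 0.295881.
To 4 decimal places, D = 0.2959.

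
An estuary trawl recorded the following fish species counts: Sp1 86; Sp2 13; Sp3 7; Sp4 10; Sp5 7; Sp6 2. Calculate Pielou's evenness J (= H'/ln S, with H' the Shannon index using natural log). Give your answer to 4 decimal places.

Total N = 86+13+7+10+7+2 = 125, so the proportions are 0.688, 0.104, 0.056, 0.08, 0.056, 0.016 (working shown to 6 dp, full precision carried).
H' = −Σ pᵢ ln pᵢ = −((-0.257289) + (-0.235390) + (-0.161415) + (-0.202058) + (-0.161415) + (-0.066163)) = 1.083729.
With S = 6 species, ln S = 1.791759, so J = 1.083729/1.791759 = 0.604841, i.e. 0.6048 to 4 decimal places.

0.6048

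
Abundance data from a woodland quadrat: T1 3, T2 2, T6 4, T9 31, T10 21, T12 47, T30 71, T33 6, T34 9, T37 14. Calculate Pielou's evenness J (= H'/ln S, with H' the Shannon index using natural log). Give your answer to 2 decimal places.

0.79

Total N = 3+2+4+31+21+47+71+6+9+14 = 208, so the proportions are 0.0144, 0.0096, 0.0192, 0.149, 0.101, 0.226, 0.3413, 0.0288, 0.0433, 0.0673 (working shown to 4 dp, full precision carried).
H' = −Σ pᵢ ln pᵢ = −((-0.0611) + (-0.0447) + (-0.0760) + (-0.2837) + (-0.2315) + (-0.3361) + (-0.3669) + (-0.1023) + (-0.1359) + (-0.1816)) = 1.8198.
With S = 10 species, ln S = 2.3026, so J = 1.8198/2.3026 = 0.7903, i.e. 0.79 to 2 decimal places.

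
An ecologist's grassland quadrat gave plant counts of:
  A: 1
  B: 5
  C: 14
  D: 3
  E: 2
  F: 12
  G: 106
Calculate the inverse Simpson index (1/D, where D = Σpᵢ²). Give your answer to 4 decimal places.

Total N = 1+5+14+3+2+12+106 = 143, so the proportions are 0.006993, 0.034965, 0.0979021, 0.020979, 0.013986, 0.0839161, 0.7412587 (working shown to 7 dp, full precision carried).
D = 0.006993² + 0.034965² + 0.0979021² + 0.020979² + 0.013986² + 0.0839161² + 0.7412587² = 0.0000489 + 0.0012226 + 0.0095848 + 0.0004401 + 0.0001956 + 0.0070419 + 0.5494645 = 0.5679984.
So 1/D = 1.760568, i.e. 1.7606 to 4 decimal places.

1.7606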